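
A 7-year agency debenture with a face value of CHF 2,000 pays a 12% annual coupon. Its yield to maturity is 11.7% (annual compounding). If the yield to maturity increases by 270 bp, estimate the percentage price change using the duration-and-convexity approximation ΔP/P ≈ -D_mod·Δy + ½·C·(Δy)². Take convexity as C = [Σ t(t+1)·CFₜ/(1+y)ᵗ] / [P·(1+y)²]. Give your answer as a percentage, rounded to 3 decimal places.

-11.324%

With y = 0.117:
  t   CF        PV=CF/(1+0.117)^t    t·PV        t(t+1)·PV
  1       240.00       214.8612       214.8612         429.7225
  2       240.00       192.3556       384.7113       1,154.1338
  3       240.00       172.2074       516.6221       2,066.4884
  4       240.00       154.1695       616.6781       3,083.3906
  5       240.00       138.0211       690.1053       4,140.6320
  6       240.00       123.5641       741.3844       5,189.6909
  7     2,240.00     1,032.4661     7,227.2628      57,818.1023
  Σ                  2,027.6450    10,391.6252      73,882.1605
P = 2,027.6450; D_Mac = 5.12497 yrs; D_mod = 4.58816 yrs; C = 29.20393.
Duration effect: -4.58816 × (+0.027) = -0.123880
Convexity effect: 0.5 × 29.20393 × (0.027)² = +0.0106448
ΔP/P ≈ -0.123880 + 0.0106448 = -0.113235 = -11.3235%.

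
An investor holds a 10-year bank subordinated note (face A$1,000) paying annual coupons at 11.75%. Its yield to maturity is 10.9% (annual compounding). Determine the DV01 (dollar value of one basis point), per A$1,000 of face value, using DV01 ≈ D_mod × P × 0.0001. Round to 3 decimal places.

A$0.613

Periodic yield y = 0.109.
  t   CF        PV=CF/(1+0.109)^t    t·PV
  1       117.50       105.9513       105.9513
  2       117.50        95.5377       191.0754
  3       117.50        86.1476       258.4428
  4       117.50        77.6804       310.7218
  5       117.50        70.0455       350.2274
  6       117.50        63.1609       378.9656
  7       117.50        56.9531       398.6714
  8       117.50        51.3553       410.8426
  9       117.50        46.3078       416.7700
  10    1,117.50       397.1294     3,971.2943
  Σ                  1,050.2691     6,792.9627
P = 1,050.2691; D_Mac = 6.46783 yrs; D_mod = 5.83213 yrs.
DV01 ≈ 5.83213 × 1,050.2691 × 0.0001 = 0.612530.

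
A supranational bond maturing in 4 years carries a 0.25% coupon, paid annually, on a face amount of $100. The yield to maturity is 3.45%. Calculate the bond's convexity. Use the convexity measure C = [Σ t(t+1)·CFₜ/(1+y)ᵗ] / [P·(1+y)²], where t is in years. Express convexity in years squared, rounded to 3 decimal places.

With y = 0.0345:
  t   CF        PV=CF/(1+0.0345)^t    t·PV        t(t+1)·PV
  1         0.25         0.2417         0.2417           0.4833
  2         0.25         0.2336         0.4672           1.4016
  3         0.25         0.2258         0.6774           2.7098
  4       100.25        87.5311       350.1244       1,750.6221
  Σ                     88.2322       351.5107       1,755.2168
P = 88.2322.
Convexity = Σ t(t+1)·PV / [P·(1+y)²] = 1,755.2168 / (88.2322 × 1.070190) = 18.58843.

18.588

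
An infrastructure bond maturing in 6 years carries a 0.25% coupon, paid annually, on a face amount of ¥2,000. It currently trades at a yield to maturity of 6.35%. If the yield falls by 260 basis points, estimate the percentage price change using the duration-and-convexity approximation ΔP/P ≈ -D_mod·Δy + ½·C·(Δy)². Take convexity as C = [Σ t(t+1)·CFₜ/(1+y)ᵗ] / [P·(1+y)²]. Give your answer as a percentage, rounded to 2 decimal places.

+15.80%

With y = 0.0635:
  t   CF        PV=CF/(1+0.0635)^t    t·PV        t(t+1)·PV
  1         5.00         4.7015         4.7015           9.4029
  2         5.00         4.4207         8.8415          26.5244
  3         5.00         4.1568        12.4704          49.8814
  4         5.00         3.9086        15.6344          78.1718
  5         5.00         3.6752        18.3761         110.2564
  6     2,005.00     1,385.7644     8,314.5866      58,202.1063
  Σ                  1,406.6272     8,374.6103      58,476.3433
P = 1,406.6272; D_Mac = 5.95368 yrs; D_mod = 5.59820 yrs; C = 36.75583.
Duration effect: -5.59820 × (-0.026) = +0.145553
Convexity effect: 0.5 × 36.75583 × (-0.026)² = +0.0124235
ΔP/P ≈ +0.145553 + 0.0124235 = +0.157977 = +15.7977%.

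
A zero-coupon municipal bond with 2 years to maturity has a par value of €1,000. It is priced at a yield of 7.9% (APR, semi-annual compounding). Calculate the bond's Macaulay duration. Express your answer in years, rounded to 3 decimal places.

A zero-coupon bond has a single cash flow at maturity, so its Macaulay duration equals its maturity: 2 years.
(Equivalently: 4 semi-annual periods ÷ 2 = 2 years.)

2.000 years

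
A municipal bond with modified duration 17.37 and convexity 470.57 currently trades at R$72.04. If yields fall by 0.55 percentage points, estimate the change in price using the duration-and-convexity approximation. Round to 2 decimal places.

Duration effect: -D_mod·Δy = -17.37 × (-0.0055) = +0.095535
Convexity effect: ½·C·(Δy)² = 0.5 × 470.57 × (-0.0055)² = +0.00711737125
ΔP/P ≈ +0.095535 + 0.00711737125 = +0.10265237125
ΔP ≈ 72.04 × (+0.10265237125) = +7.39507682485.

+R$7.40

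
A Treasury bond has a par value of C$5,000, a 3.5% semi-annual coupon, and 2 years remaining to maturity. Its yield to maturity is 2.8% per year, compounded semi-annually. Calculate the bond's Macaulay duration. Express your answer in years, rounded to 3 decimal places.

1.949 years

Periodic yield y = 0.014. Discount each cash flow and weight by its period:
  t   CF        PV=CF/(1+0.014)^t    t·PV
  1        87.50        86.2919        86.2919
  2        87.50        85.1005       170.2010
  3        87.50        83.9255       251.7766
  4     5,087.50     4,812.2990    19,249.1960
  Σ                  5,067.6170    19,757.4655
Price P = Σ PV = 5,067.6170.
Macaulay duration = Σ(t·PV) / P = 19,757.4655 / 5,067.6170 = 3.89877 half-year periods.
In years: 3.89877 / 2 = 1.94938 years.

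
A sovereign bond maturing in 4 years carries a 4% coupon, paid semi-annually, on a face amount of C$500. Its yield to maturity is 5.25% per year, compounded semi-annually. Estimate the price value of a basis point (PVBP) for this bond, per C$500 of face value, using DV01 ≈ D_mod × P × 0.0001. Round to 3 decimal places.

C$0.174

Periodic yield y = 0.02625.
  t   CF        PV=CF/(1+0.02625)^t    t·PV
  1        10.00         9.7442         9.7442
  2        10.00         9.4950        18.9899
  3        10.00         9.2521        27.7563
  4        10.00         9.0154        36.0618
  5        10.00         8.7848        43.9242
  6        10.00         8.5601        51.3609
  7        10.00         8.3412        58.3883
  8       510.00       414.5194     3,316.1549
  Σ                    477.7123     3,562.3805
P = 477.7123; D_Mac = 7.45717 half-year periods = 3.72858 yrs; D_mod = 3.63321 yrs.
DV01 ≈ 3.63321 × 477.7123 × 0.0001 = 0.173563.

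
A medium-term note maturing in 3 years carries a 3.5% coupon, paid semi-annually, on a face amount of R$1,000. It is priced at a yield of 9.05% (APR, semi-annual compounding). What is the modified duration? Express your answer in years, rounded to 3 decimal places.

2.738 years

Periodic yield y = 0.04525. First find Macaulay duration:
  t   CF        PV=CF/(1+0.04525)^t    t·PV
  1        17.50        16.7424        16.7424
  2        17.50        16.0176        32.0352
  3        17.50        15.3242        45.9726
  4        17.50        14.6608        58.6432
  5        17.50        14.0261        70.1305
  6     1,017.50       780.2133     4,681.2799
  Σ                    856.9844     4,904.8038
P = 856.9844; Macaulay duration = 4,904.8038 / 856.9844 = 5.72333 half-year periods = 2.86166 years.
Modified duration = D_Mac / (1 + y) = 2.86166 / 1.04525 = 2.73778 years.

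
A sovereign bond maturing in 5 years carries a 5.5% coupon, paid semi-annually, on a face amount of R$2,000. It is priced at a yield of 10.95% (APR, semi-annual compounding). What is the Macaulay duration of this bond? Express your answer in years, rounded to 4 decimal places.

Periodic yield y = 0.05475. Discount each cash flow and weight by its period:
  t   CF        PV=CF/(1+0.05475)^t    t·PV
  1        55.00        52.1451        52.1451
  2        55.00        49.4383        98.8766
  3        55.00        46.8721       140.6162
  4        55.00        44.4390       177.7561
  5        55.00        42.1323       210.6614
  6        55.00        39.9453       239.6717
  7        55.00        37.8718       265.1026
  8        55.00        35.9059       287.2476
  9        55.00        34.0421       306.3793
  10    2,055.00     1,205.9144    12,059.1441
  Σ                  1,588.7063    13,837.6007
Price P = Σ PV = 1,588.7063.
Macaulay duration = Σ(t·PV) / P = 13,837.6007 / 1,588.7063 = 8.70998 half-year periods.
In years: 8.70998 / 2 = 4.35499 years.

4.3550 years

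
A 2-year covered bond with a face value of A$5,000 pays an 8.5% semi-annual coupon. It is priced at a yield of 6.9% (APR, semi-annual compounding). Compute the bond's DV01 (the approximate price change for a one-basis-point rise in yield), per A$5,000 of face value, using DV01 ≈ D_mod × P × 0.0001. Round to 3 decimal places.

Periodic yield y = 0.0345.
  t   CF        PV=CF/(1+0.0345)^t    t·PV
  1       212.50       205.4132       205.4132
  2       212.50       198.5628       397.1257
  3       212.50       191.9409       575.8226
  4     5,212.50     4,551.1808    18,204.7232
  Σ                  5,147.0977    19,383.0847
P = 5,147.0977; D_Mac = 3.76583 half-year periods = 1.88291 yrs; D_mod = 1.82012 yrs.
DV01 ≈ 1.82012 × 5,147.0977 × 0.0001 = 0.936833.

A$0.937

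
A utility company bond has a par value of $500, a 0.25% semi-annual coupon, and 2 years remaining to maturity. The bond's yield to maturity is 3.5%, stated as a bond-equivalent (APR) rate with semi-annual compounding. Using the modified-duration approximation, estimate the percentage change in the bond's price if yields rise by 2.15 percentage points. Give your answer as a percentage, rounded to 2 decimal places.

Periodic yield y = 0.0175. Modified duration first:
  t   CF        PV=CF/(1+0.0175)^t    t·PV
  1        0.625         0.6143         0.6143
  2        0.625         0.6037         1.2074
  3        0.625         0.5933         1.7799
  4      500.625       467.0624     1,868.2494
  Σ                    468.8736     1,871.8509
P = 468.8736; D_Mac = 3.99223 half-year periods = 1.99611 yrs; D_mod = 1.99611/(1+0.0175) = 1.96178 yrs.
ΔP/P ≈ -D_mod · Δy = -1.96178 × (+0.0215) = -0.042178 = -4.2178%.

-4.22%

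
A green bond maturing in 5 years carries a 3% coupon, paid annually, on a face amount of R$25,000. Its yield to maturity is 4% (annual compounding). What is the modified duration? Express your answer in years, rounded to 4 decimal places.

4.5284 years

Periodic yield y = 0.04. First find Macaulay duration:
  t   CF        PV=CF/(1+0.04)^t    t·PV
  1       750.00       721.1538       721.1538
  2       750.00       693.4172     1,386.8343
  3       750.00       666.7473     2,000.2418
  4       750.00       641.1031     2,564.4126
  5    25,750.00    21,164.6230   105,823.1150
  Σ                 23,887.0444   112,495.7575
P = 23,887.0444; Macaulay duration = 112,495.7575 / 23,887.0444 = 4.70949 years.
Modified duration = D_Mac / (1 + y) = 4.70949 / 1.04 = 4.52835 years.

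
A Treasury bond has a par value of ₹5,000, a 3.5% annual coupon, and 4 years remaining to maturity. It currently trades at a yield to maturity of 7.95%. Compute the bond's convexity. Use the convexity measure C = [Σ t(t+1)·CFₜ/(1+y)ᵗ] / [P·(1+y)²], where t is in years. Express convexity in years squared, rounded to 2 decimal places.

With y = 0.0795:
  t   CF        PV=CF/(1+0.0795)^t    t·PV        t(t+1)·PV
  1       175.00       162.1121       162.1121         324.2242
  2       175.00       150.1733       300.3466         901.0399
  3       175.00       139.1138       417.3413       1,669.3652
  4     5,175.00     3,810.8317    15,243.3267      76,216.6337
  Σ                  4,262.2309    16,123.1267      79,111.2629
P = 4,262.2309.
Convexity = Σ t(t+1)·PV / [P·(1+y)²] = 79,111.2629 / (4,262.2309 × 1.165320) = 15.92781.

15.93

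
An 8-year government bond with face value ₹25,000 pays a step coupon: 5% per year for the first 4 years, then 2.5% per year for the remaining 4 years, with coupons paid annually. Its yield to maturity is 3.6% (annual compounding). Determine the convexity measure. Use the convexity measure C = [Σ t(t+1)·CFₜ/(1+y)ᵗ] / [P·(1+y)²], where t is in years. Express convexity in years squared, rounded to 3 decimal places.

With y = 0.036:
  t   CF        PV=CF/(1+0.036)^t    t·PV        t(t+1)·PV
  1     1,250.00     1,206.5637     1,206.5637       2,413.1274
  2     1,250.00     1,164.6368     2,329.2736       6,987.8207
  3     1,250.00     1,124.1668     3,372.5003      13,490.0013
  4     1,250.00     1,085.1031     4,340.4123      21,702.0614
  5       625.00       523.6984     2,618.4920      15,710.9518
  6       625.00       505.5004     3,033.0023      21,231.0159
  7       625.00       487.9347     3,415.5431      27,324.3448
  8    25,625.00    19,310.1582   154,481.2652   1,390,331.3872
  Σ                 25,407.7620   174,797.0524   1,499,190.7104
P = 25,407.7620.
Convexity = Σ t(t+1)·PV / [P·(1+y)²] = 1,499,190.7104 / (25,407.7620 × 1.073296) = 54.97572.

54.976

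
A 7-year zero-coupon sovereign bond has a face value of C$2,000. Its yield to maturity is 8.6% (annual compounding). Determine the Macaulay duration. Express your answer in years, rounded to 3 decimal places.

7.000 years

A zero-coupon bond has a single cash flow at maturity, so its Macaulay duration equals its maturity: 7 years.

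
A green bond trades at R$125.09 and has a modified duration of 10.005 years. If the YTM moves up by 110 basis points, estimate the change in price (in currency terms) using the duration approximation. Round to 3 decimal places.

Duration approximation: ΔP/P ≈ -D_mod · Δy = -10.005 × (+0.011) = -0.110055.
ΔP ≈ 125.09 × (-0.110055) = -13.76677995.

-R$13.767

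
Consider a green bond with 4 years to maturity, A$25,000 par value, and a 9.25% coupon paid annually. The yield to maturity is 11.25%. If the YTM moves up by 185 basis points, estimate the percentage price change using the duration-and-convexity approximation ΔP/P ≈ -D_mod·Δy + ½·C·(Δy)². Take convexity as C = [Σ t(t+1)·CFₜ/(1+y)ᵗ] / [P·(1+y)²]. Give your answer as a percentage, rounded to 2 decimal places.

-5.59%

With y = 0.1125:
  t   CF        PV=CF/(1+0.1125)^t    t·PV        t(t+1)·PV
  1     2,312.50     2,078.6517     2,078.6517       4,157.3034
  2     2,312.50     1,868.4510     3,736.9019      11,210.7057
  3     2,312.50     1,679.5065     5,038.5194      20,154.0777
  4    27,312.50    17,830.4119    71,321.6476     356,608.2378
  Σ                 23,457.0210    82,175.7206     392,130.3246
P = 23,457.0210; D_Mac = 3.50325 yrs; D_mod = 3.14899 yrs; C = 13.50696.
Duration effect: -3.14899 × (+0.0185) = -0.058256
Convexity effect: 0.5 × 13.50696 × (0.0185)² = +0.0023114
ΔP/P ≈ -0.058256 + 0.0023114 = -0.055945 = -5.5945%.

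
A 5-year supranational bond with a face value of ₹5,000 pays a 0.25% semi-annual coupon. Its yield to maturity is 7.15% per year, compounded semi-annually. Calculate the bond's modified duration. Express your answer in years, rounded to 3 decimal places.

4.794 years

Periodic yield y = 0.03575. First find Macaulay duration:
  t   CF        PV=CF/(1+0.03575)^t    t·PV
  1         6.25         6.0343         6.0343
  2         6.25         5.8260        11.6520
  3         6.25         5.6249        16.8747
  4         6.25         5.4308        21.7230
  5         6.25         5.2433        26.2165
  6         6.25         5.0623        30.3740
  7         6.25         4.8876        34.2132
  8         6.25         4.7189        37.7512
  9         6.25         4.5560        41.0042
  10    5,006.25     3,523.4094    35,234.0944
  Σ                  3,570.7935    35,459.9375
P = 3,570.7935; Macaulay duration = 35,459.9375 / 3,570.7935 = 9.93055 half-year periods = 4.96527 years.
Modified duration = D_Mac / (1 + y) = 4.96527 / 1.03575 = 4.79389 years.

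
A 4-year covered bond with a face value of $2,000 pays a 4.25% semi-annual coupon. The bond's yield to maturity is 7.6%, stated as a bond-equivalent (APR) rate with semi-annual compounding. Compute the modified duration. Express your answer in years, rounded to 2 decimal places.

3.56 years

Periodic yield y = 0.038. First find Macaulay duration:
  t   CF        PV=CF/(1+0.038)^t    t·PV
  1        42.50        40.9441        40.9441
  2        42.50        39.4452        78.8904
  3        42.50        38.0012       114.0035
  4        42.50        36.6100       146.4399
  5        42.50        35.2697       176.3487
  6        42.50        33.9785       203.8713
  7        42.50        32.7346       229.1424
  8     2,042.50     1,515.5953    12,124.7620
  Σ                  1,772.5786    13,114.4024
P = 1,772.5786; Macaulay duration = 13,114.4024 / 1,772.5786 = 7.39849 half-year periods = 3.69924 years.
Modified duration = D_Mac / (1 + y) = 3.69924 / 1.038 = 3.56382 years.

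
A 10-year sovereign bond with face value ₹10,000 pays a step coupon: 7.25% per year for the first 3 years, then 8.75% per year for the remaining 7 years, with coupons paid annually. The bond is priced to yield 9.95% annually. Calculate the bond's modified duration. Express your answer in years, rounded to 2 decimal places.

Periodic yield y = 0.0995. First find Macaulay duration:
  t   CF        PV=CF/(1+0.0995)^t    t·PV
  1       725.00       659.3906       659.3906
  2       725.00       599.7186     1,199.4373
  3       725.00       545.4467     1,636.3401
  4       875.00       598.7246     2,394.8985
  5       875.00       544.5426     2,722.7131
  6       875.00       495.2639     2,971.5832
  7       875.00       450.4446     3,153.1124
  8       875.00       409.6813     3,277.4507
  9       875.00       372.6069     3,353.4625
  10   10,875.00     4,211.8891    42,118.8911
  Σ                  8,887.7091    63,487.2796
P = 8,887.7091; Macaulay duration = 63,487.2796 / 8,887.7091 = 7.14327 years.
Modified duration = D_Mac / (1 + y) = 7.14327 / 1.0995 = 6.49683 years.

6.50 years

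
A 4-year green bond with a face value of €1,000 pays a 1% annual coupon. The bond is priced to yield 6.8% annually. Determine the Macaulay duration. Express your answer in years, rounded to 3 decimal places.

Periodic yield y = 0.068. Discount each cash flow and weight by its year:
  t   CF        PV=CF/(1+0.068)^t    t·PV
  1        10.00         9.3633         9.3633
  2        10.00         8.7671        17.5343
  3        10.00         8.2089        24.6268
  4     1,010.00       776.3121     3,105.2485
  Σ                    802.6515     3,156.7728
Price P = Σ PV = 802.6515.
Macaulay duration = Σ(t·PV) / P = 3,156.7728 / 802.6515 = 3.93293 years.

3.933 years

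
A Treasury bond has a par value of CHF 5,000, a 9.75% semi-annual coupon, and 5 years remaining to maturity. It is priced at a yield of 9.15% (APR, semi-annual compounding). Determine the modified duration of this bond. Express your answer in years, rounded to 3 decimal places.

Periodic yield y = 0.04575. First find Macaulay duration:
  t   CF        PV=CF/(1+0.04575)^t    t·PV
  1       243.75       233.0863       233.0863
  2       243.75       222.8891       445.7782
  3       243.75       213.1381       639.4142
  4       243.75       203.8136       815.2543
  5       243.75       194.8970       974.4852
  6       243.75       186.3706     1,118.2236
  7       243.75       178.2172     1,247.5201
  8       243.75       170.4204     1,363.3634
  9       243.75       162.9648     1,466.6831
  10    5,243.75     3,352.4572    33,524.5723
  Σ                  5,118.2543    41,828.3807
P = 5,118.2543; Macaulay duration = 41,828.3807 / 5,118.2543 = 8.17239 half-year periods = 4.08620 years.
Modified duration = D_Mac / (1 + y) = 4.08620 / 1.04575 = 3.90743 years.

3.907 years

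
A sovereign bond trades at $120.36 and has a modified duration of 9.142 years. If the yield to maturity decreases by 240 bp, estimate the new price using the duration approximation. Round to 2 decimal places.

$146.77

Duration approximation: ΔP/P ≈ -D_mod · Δy = -9.142 × (-0.024) = +0.219408.
New price ≈ 120.36 × (1 + 0.219408) = 146.76794688.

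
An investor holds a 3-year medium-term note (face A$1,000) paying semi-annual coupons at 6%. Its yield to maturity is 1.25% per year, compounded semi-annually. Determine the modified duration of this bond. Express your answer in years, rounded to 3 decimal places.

Periodic yield y = 0.00625. First find Macaulay duration:
  t   CF        PV=CF/(1+0.00625)^t    t·PV
  1        30.00        29.8137        29.8137
  2        30.00        29.6285        59.2570
  3        30.00        29.4445        88.3334
  4        30.00        29.2616       117.0463
  5        30.00        29.0798       145.3991
  6     1,030.00       992.2060     5,953.2362
  Σ                  1,139.4340     6,393.0856
P = 1,139.4340; Macaulay duration = 6,393.0856 / 1,139.4340 = 5.61076 half-year periods = 2.80538 years.
Modified duration = D_Mac / (1 + y) = 2.80538 / 1.00625 = 2.78795 years.

2.788 years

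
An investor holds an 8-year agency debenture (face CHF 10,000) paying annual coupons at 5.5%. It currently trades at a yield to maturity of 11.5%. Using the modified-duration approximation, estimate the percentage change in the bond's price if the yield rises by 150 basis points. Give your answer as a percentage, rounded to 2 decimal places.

-8.58%

Periodic yield y = 0.115. Modified duration first:
  t   CF        PV=CF/(1+0.115)^t    t·PV
  1       550.00       493.2735       493.2735
  2       550.00       442.3978       884.7956
  3       550.00       396.7693     1,190.3080
  4       550.00       355.8469     1,423.3877
  5       550.00       319.1452     1,595.7261
  6       550.00       286.2289     1,717.3734
  7       550.00       256.7075     1,796.9528
  8    10,550.00     4,416.2487    35,329.9894
  Σ                  6,966.6179    44,431.8065
P = 6,966.6179; D_Mac = 6.37782 yrs; D_mod = 6.37782/(1+0.115) = 5.72001 yrs.
ΔP/P ≈ -D_mod · Δy = -5.72001 × (+0.015) = -0.085800 = -8.5800%.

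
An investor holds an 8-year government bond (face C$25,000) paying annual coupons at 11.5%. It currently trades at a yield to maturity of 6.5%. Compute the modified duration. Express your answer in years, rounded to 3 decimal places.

5.582 years

Periodic yield y = 0.065. First find Macaulay duration:
  t   CF        PV=CF/(1+0.065)^t    t·PV
  1     2,875.00     2,699.5305     2,699.5305
  2     2,875.00     2,534.7704     5,069.5409
  3     2,875.00     2,380.0661     7,140.1984
  4     2,875.00     2,234.8039     8,939.2155
  5     2,875.00     2,098.4074    10,492.0370
  6     2,875.00     1,970.3356    11,822.0135
  7     2,875.00     1,850.0804    12,950.5626
  8    27,875.00    16,842.9444   134,743.5548
  Σ                 32,610.9387   193,856.6533
P = 32,610.9387; Macaulay duration = 193,856.6533 / 32,610.9387 = 5.94453 years.
Modified duration = D_Mac / (1 + y) = 5.94453 / 1.065 = 5.58172 years.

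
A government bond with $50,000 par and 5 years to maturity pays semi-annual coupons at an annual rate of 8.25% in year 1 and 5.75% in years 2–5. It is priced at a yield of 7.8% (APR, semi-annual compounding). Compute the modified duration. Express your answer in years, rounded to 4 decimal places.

4.1318 years

Periodic yield y = 0.039. First find Macaulay duration:
  t   CF        PV=CF/(1+0.039)^t    t·PV
  1     2,062.50     1,985.0818     1,985.0818
  2     2,062.50     1,910.5696     3,821.1392
  3     1,437.50     1,281.6257     3,844.8771
  4     1,437.50     1,233.5185     4,934.0740
  5     1,437.50     1,187.2170     5,936.0851
  6     1,437.50     1,142.6535     6,855.9212
  7     1,437.50     1,099.7628     7,698.3395
  8     1,437.50     1,058.4820     8,467.8559
  9     1,437.50     1,018.7507     9,168.7564
  10   51,437.50    35,085.2340   350,852.3397
  Σ                 47,002.8956   403,564.4699
P = 47,002.8956; Macaulay duration = 403,564.4699 / 47,002.8956 = 8.58595 half-year periods = 4.29297 years.
Modified duration = D_Mac / (1 + y) = 4.29297 / 1.039 = 4.13183 years.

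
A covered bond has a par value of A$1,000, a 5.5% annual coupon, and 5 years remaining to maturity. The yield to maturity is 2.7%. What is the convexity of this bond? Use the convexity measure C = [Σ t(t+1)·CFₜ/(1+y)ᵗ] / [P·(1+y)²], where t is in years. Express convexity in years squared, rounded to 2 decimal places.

With y = 0.027:
  t   CF        PV=CF/(1+0.027)^t    t·PV        t(t+1)·PV
  1        55.00        53.5540        53.5540         107.1081
  2        55.00        52.1461       104.2922         312.8766
  3        55.00        50.7752       152.3255         609.3020
  4        55.00        49.4403       197.7611         988.8056
  5     1,055.00       923.4221     4,617.1103      27,702.6616
  Σ                  1,129.3376     5,125.0431      29,720.7538
P = 1,129.3376.
Convexity = Σ t(t+1)·PV / [P·(1+y)²] = 29,720.7538 / (1,129.3376 × 1.054729) = 24.95141.

24.95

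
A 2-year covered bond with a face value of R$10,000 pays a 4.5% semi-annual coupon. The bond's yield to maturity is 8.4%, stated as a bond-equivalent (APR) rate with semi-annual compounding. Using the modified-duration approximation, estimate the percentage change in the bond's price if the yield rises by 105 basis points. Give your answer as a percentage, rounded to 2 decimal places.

-1.95%

Periodic yield y = 0.042. Modified duration first:
  t   CF        PV=CF/(1+0.042)^t    t·PV
  1       225.00       215.9309       215.9309
  2       225.00       207.2274       414.4547
  3       225.00       198.8746       596.6239
  4    10,225.00     8,673.4612    34,693.8449
  Σ                  9,295.4941    35,920.8543
P = 9,295.4941; D_Mac = 3.86433 half-year periods = 1.93216 yrs; D_mod = 1.93216/(1+0.042) = 1.85428 yrs.
ΔP/P ≈ -D_mod · Δy = -1.85428 × (+0.0105) = -0.019470 = -1.9470%.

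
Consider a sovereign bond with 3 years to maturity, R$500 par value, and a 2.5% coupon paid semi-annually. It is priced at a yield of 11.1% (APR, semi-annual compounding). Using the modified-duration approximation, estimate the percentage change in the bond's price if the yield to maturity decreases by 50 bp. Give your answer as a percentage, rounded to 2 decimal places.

+1.37%

Periodic yield y = 0.0555. Modified duration first:
  t   CF        PV=CF/(1+0.0555)^t    t·PV
  1         6.25         5.9214         5.9214
  2         6.25         5.6100        11.2200
  3         6.25         5.3150        15.9451
  4         6.25         5.0356        20.1422
  5         6.25         4.7708        23.8539
  6       506.25       366.1134     2,196.6803
  Σ                    392.7661     2,273.7629
P = 392.7661; D_Mac = 5.78910 half-year periods = 2.89455 yrs; D_mod = 2.89455/(1+0.0555) = 2.74235 yrs.
ΔP/P ≈ -D_mod · Δy = -2.74235 × (-0.005) = +0.013712 = +1.3712%.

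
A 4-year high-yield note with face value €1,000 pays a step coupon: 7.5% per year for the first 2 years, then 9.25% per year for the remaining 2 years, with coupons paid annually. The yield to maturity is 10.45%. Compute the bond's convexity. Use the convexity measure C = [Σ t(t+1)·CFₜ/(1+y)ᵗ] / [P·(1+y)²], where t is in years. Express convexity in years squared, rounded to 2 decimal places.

With y = 0.1045:
  t   CF        PV=CF/(1+0.1045)^t    t·PV        t(t+1)·PV
  1        75.00        67.9040        67.9040         135.8081
  2        75.00        61.4794       122.9589         368.8766
  3        92.50        68.6506       205.9519         823.8076
  4     1,092.50       734.1056     2,936.4226      14,682.1129
  Σ                    932.1397     3,333.2374      16,010.6052
P = 932.1397.
Convexity = Σ t(t+1)·PV / [P·(1+y)²] = 16,010.6052 / (932.1397 × 1.219920) = 14.07976.

14.08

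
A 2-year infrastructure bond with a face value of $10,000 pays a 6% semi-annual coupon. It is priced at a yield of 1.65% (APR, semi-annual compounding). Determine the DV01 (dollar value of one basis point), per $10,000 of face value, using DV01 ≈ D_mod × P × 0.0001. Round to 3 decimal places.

$2.065

Periodic yield y = 0.00825.
  t   CF        PV=CF/(1+0.00825)^t    t·PV
  1       300.00       297.5453       297.5453
  2       300.00       295.1106       590.2212
  3       300.00       292.6958       878.0875
  4    10,300.00     9,966.9964    39,867.9857
  Σ                 10,852.3481    41,633.8396
P = 10,852.3481; D_Mac = 3.83639 half-year periods = 1.91819 yrs; D_mod = 1.90250 yrs.
DV01 ≈ 1.90250 × 10,852.3481 × 0.0001 = 2.064659.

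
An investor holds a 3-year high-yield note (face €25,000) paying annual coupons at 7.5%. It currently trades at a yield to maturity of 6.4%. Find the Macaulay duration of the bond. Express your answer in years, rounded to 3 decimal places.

2.799 years

Periodic yield y = 0.064. Discount each cash flow and weight by its year:
  t   CF        PV=CF/(1+0.064)^t    t·PV
  1     1,875.00     1,762.2180     1,762.2180
  2     1,875.00     1,656.2200     3,312.4399
  3    26,875.00    22,311.2339    66,933.7017
  Σ                 25,729.6719    72,008.3597
Price P = Σ PV = 25,729.6719.
Macaulay duration = Σ(t·PV) / P = 72,008.3597 / 25,729.6719 = 2.79865 years.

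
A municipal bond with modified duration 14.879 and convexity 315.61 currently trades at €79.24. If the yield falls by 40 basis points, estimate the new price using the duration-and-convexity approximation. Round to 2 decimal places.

€84.16

Duration effect: -D_mod·Δy = -14.879 × (-0.004) = +0.059516
Convexity effect: ½·C·(Δy)² = 0.5 × 315.61 × (-0.004)² = +0.00252488
ΔP/P ≈ +0.059516 + 0.00252488 = +0.06204088
New price ≈ 79.24 × (1 + 0.06204088) = 84.1561193312.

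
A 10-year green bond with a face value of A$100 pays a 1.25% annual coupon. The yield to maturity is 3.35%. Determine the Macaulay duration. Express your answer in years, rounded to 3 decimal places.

Periodic yield y = 0.0335. Discount each cash flow and weight by its year:
  t   CF        PV=CF/(1+0.0335)^t    t·PV
  1         1.25         1.2095         1.2095
  2         1.25         1.1703         2.3406
  3         1.25         1.1323         3.3970
  4         1.25         1.0956         4.3826
  5         1.25         1.0601         5.3006
  6         1.25         1.0258         6.1546
  7         1.25         0.9925         6.9476
  8         1.25         0.9603         7.6827
  9         1.25         0.9292         8.3629
  10      101.25        72.8266       728.2663
  Σ                     82.4023       774.0444
Price P = Σ PV = 82.4023.
Macaulay duration = Σ(t·PV) / P = 774.0444 / 82.4023 = 9.39348 years.

9.393 years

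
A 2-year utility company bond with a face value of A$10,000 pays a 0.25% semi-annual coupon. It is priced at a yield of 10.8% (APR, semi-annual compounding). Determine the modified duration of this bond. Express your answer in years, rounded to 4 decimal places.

Periodic yield y = 0.054. First find Macaulay duration:
  t   CF        PV=CF/(1+0.054)^t    t·PV
  1        12.50        11.8596        11.8596
  2        12.50        11.2520        22.5040
  3        12.50        10.6755        32.0265
  4    10,012.50     8,112.9740    32,451.8961
  Σ                  8,146.7611    32,518.2861
P = 8,146.7611; Macaulay duration = 32,518.2861 / 8,146.7611 = 3.99156 half-year periods = 1.99578 years.
Modified duration = D_Mac / (1 + y) = 1.99578 / 1.054 = 1.89353 years.

1.8935 years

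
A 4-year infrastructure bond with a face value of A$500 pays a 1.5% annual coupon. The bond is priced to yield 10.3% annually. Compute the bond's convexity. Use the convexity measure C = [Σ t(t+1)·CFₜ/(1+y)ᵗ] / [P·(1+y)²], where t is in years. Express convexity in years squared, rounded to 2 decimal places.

15.86

With y = 0.103:
  t   CF        PV=CF/(1+0.103)^t    t·PV        t(t+1)·PV
  1         7.50         6.7996         6.7996          13.5993
  2         7.50         6.1647        12.3294          36.9881
  3         7.50         5.5890        16.7670          67.0681
  4       507.50       342.8736     1,371.4942       6,857.4712
  Σ                    361.4269     1,407.3903       6,975.1266
P = 361.4269.
Convexity = Σ t(t+1)·PV / [P·(1+y)²] = 6,975.1266 / (361.4269 × 1.216609) = 15.86283.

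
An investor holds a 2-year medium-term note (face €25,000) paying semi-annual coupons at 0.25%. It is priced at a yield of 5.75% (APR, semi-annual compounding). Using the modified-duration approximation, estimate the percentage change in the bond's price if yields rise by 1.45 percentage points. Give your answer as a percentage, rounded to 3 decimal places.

Periodic yield y = 0.02875. Modified duration first:
  t   CF        PV=CF/(1+0.02875)^t    t·PV
  1        31.25        30.3767        30.3767
  2        31.25        29.5277        59.0555
  3        31.25        28.7025        86.1076
  4    25,031.25    22,348.2306    89,392.9226
  Σ                 22,436.8376    89,568.4624
P = 22,436.8376; D_Mac = 3.99203 half-year periods = 1.99601 yrs; D_mod = 1.99601/(1+0.02875) = 1.94023 yrs.
ΔP/P ≈ -D_mod · Δy = -1.94023 × (+0.0145) = -0.028133 = -2.8133%.

-2.813%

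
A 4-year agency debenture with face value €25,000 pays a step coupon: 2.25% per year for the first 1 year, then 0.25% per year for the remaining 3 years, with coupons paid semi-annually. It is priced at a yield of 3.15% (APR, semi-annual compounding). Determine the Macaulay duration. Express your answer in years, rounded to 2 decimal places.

3.91 years

Periodic yield y = 0.01575. Discount each cash flow and weight by its period:
  t   CF        PV=CF/(1+0.01575)^t    t·PV
  1       281.25       276.8890       276.8890
  2       281.25       272.5956       545.1912
  3        31.25        29.8188        89.4563
  4        31.25        29.3564       117.4256
  5        31.25        28.9012       144.5060
  6        31.25        28.4531       170.7184
  7        31.25        28.0119       196.0831
  8    25,031.25    22,089.6019   176,716.8155
  Σ                 22,783.6278   178,257.0851
Price P = Σ PV = 22,783.6278.
Macaulay duration = Σ(t·PV) / P = 178,257.0851 / 22,783.6278 = 7.82391 half-year periods.
In years: 7.82391 / 2 = 3.91196 years.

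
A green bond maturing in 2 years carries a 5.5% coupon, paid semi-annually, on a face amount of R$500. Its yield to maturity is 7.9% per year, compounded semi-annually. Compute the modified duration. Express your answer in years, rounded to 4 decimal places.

Periodic yield y = 0.0395. First find Macaulay duration:
  t   CF        PV=CF/(1+0.0395)^t    t·PV
  1        13.75        13.2275        13.2275
  2        13.75        12.7249        25.4498
  3        13.75        12.2413        36.7240
  4       513.75       440.0012     1,760.0048
  Σ                    478.1949     1,835.4061
P = 478.1949; Macaulay duration = 1,835.4061 / 478.1949 = 3.83820 half-year periods = 1.91910 years.
Modified duration = D_Mac / (1 + y) = 1.91910 / 1.0395 = 1.84617 years.

1.8462 years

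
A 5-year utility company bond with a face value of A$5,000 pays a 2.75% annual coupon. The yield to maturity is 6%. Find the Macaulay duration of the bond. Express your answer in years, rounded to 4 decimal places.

4.7160 years

Periodic yield y = 0.06. Discount each cash flow and weight by its year:
  t   CF        PV=CF/(1+0.06)^t    t·PV
  1       137.50       129.7170       129.7170
  2       137.50       122.3745       244.7490
  3       137.50       115.4477       346.3430
  4       137.50       108.9129       435.6515
  5     5,137.50     3,839.0389    19,195.1943
  Σ                  4,315.4909    20,351.6548
Price P = Σ PV = 4,315.4909.
Macaulay duration = Σ(t·PV) / P = 20,351.6548 / 4,315.4909 = 4.71595 years.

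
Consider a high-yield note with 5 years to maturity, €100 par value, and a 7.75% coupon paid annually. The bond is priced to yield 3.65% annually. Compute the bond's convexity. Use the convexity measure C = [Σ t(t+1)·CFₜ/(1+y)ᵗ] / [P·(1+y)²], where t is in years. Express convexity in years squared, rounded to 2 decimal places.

23.41

With y = 0.0365:
  t   CF        PV=CF/(1+0.0365)^t    t·PV        t(t+1)·PV
  1         7.75         7.4771         7.4771          14.9542
  2         7.75         7.2138        14.4276          43.2827
  3         7.75         6.9598        20.8793          83.5170
  4         7.75         6.7147        26.8587         134.2933
  5       107.75        90.0680       450.3402       2,702.0414
  Σ                    118.4333       519.9828       2,978.0887
P = 118.4333.
Convexity = Σ t(t+1)·PV / [P·(1+y)²] = 2,978.0887 / (118.4333 × 1.074332) = 23.40588.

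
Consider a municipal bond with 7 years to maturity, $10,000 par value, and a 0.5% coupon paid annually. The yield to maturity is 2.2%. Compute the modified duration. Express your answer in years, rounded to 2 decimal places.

6.74 years

Periodic yield y = 0.022. First find Macaulay duration:
  t   CF        PV=CF/(1+0.022)^t    t·PV
  1        50.00        48.9237        48.9237
  2        50.00        47.8705        95.7411
  3        50.00        46.8400       140.5201
  4        50.00        45.8317       183.3270
  5        50.00        44.8452       224.2258
  6        50.00        43.8798       263.2788
  7    10,050.00     8,629.9800    60,409.8603
  Σ                  8,908.1710    61,365.8767
P = 8,908.1710; Macaulay duration = 61,365.8767 / 8,908.1710 = 6.88872 years.
Modified duration = D_Mac / (1 + y) = 6.88872 / 1.022 = 6.74043 years.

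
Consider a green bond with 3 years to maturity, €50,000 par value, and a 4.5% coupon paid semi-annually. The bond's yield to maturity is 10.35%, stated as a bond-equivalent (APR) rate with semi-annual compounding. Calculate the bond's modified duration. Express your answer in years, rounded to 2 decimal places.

Periodic yield y = 0.05175. First find Macaulay duration:
  t   CF        PV=CF/(1+0.05175)^t    t·PV
  1     1,125.00     1,069.6458     1,069.6458
  2     1,125.00     1,017.0153     2,034.0306
  3     1,125.00       966.9744     2,900.9231
  4     1,125.00       919.3956     3,677.5826
  5     1,125.00       874.1580     4,370.7898
  6    51,125.00    37,770.9751   226,625.8507
  Σ                 42,618.1642   240,678.8225
P = 42,618.1642; Macaulay duration = 240,678.8225 / 42,618.1642 = 5.64733 half-year periods = 2.82366 years.
Modified duration = D_Mac / (1 + y) = 2.82366 / 1.05175 = 2.68473 years.

2.68 years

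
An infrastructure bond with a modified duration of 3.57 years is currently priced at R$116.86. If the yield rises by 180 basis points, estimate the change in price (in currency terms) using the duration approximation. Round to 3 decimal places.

Duration approximation: ΔP/P ≈ -D_mod · Δy = -3.57 × (+0.018) = -0.064260.
ΔP ≈ 116.86 × (-0.064260) = -7.5094236.

-R$7.509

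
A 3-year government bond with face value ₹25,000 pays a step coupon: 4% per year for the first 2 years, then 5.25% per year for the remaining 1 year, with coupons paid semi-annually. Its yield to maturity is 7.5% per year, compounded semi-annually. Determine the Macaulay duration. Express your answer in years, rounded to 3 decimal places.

Periodic yield y = 0.0375. Discount each cash flow and weight by its period:
  t   CF        PV=CF/(1+0.0375)^t    t·PV
  1       500.00       481.9277       481.9277
  2       500.00       464.5086       929.0173
  3       500.00       447.7192     1,343.1575
  4       500.00       431.5365     1,726.1462
  5       656.25       545.9197     2,729.5986
  6    25,656.25    20,571.4330   123,428.5983
  Σ                 22,943.0448   130,638.4456
Price P = Σ PV = 22,943.0448.
Macaulay duration = Σ(t·PV) / P = 130,638.4456 / 22,943.0448 = 5.69403 half-year periods.
In years: 5.69403 / 2 = 2.84702 years.

2.847 years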